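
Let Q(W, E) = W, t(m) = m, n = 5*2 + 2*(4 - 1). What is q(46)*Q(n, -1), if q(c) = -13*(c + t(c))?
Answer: -19136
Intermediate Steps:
n = 16 (n = 10 + 2*3 = 10 + 6 = 16)
q(c) = -26*c (q(c) = -13*(c + c) = -26*c)
q(46)*Q(n, -1) = -26*46*16 = -1196*16 = -19136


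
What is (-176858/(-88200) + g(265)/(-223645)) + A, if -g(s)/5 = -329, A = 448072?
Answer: 883847871552641/1972548900 ≈ 4.4807e+5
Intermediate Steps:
g(s) = 1645 (g(s) = -5*(-329) = 1645)
(-176858/(-88200) + g(265)/(-223645)) + A = (-176858/(-88200) + 1645/(-223645)) + 448072 = (-176858*(-1/88200) + 1645*(-1/223645)) + 448072 = (88429/44100 - 329/44729) + 448072 = 3940831841/1972548900 + 448072 = 883847871552641/1972548900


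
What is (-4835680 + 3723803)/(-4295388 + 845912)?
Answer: 1111877/3449476 ≈ 0.32233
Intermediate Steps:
(-4835680 + 3723803)/(-4295388 + 845912) = -1111877/(-3449476) = -1111877*(-1/3449476) = 1111877/3449476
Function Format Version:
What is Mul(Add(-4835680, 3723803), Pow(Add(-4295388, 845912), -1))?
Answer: Rational(1111877, 3449476) ≈ 0.32233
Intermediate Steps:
Mul(Add(-4835680, 3723803), Pow(Add(-4295388, 845912), -1)) = Mul(-1111877, Pow(-3449476, -1)) = Mul(-1111877, Rational(-1, 3449476)) = Rational(1111877, 3449476)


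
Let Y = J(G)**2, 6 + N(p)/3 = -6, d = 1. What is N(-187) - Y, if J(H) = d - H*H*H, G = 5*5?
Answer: -244109412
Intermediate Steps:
N(p) = -36 (N(p) = -18 + 3*(-6) = -18 - 18 = -36)
G = 25
J(H) = 1 - H**3 (J(H) = 1 - H*H*H = 1 - H**2*H = 1 - H**3)
Y = 244109376 (Y = (1 - 1*25**3)**2 = (1 - 1*15625)**2 = (1 - 15625)**2 = (-15624)**2 = 244109376)
N(-187) - Y = -36 - 1*244109376 = -36 - 244109376 = -244109412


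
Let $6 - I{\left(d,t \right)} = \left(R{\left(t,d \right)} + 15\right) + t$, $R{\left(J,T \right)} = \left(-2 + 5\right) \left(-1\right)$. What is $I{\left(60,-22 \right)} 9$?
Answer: $144$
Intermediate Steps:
$R{\left(J,T \right)} = -3$ ($R{\left(J,T \right)} = 3 \left(-1\right) = -3$)
$I{\left(d,t \right)} = -6 - t$ ($I{\left(d,t \right)} = 6 - \left(\left(-3 + 15\right) + t\right) = 6 - \left(12 + t\right) = -6 - t$)
$I{\left(60,-22 \right)} 9 = \left(-6 - -22\right) 9 = \left(-6 + 22\right) 9 = 16 \cdot 9 = 144$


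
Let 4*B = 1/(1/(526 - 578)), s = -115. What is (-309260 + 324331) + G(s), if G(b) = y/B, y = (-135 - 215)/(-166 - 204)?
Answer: 7249116/481 ≈ 15071.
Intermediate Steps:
y = 35/37 (y = -350/(-370) = -350*(-1/370) = 35/37 ≈ 0.94595)
B = -13 (B = 1/(4*(1/(526 - 578))) = 1/(4*(1/(-52))) = 1/(4*(-1/52)) = (¼)*(-52) = -13)
G(b) = -35/481 (G(b) = (35/37)/(-13) = (35/37)*(-1/13) = -35/481)
(-309260 + 324331) + G(s) = (-309260 + 324331) - 35/481 = 15071 - 35/481 = 7249116/481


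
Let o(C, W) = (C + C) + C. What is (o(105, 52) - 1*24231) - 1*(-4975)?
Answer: -18941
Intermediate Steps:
o(C, W) = 3*C (o(C, W) = 2*C + C = 3*C)
(o(105, 52) - 1*24231) - 1*(-4975) = (3*105 - 1*24231) - 1*(-4975) = (315 - 24231) + 4975 = -23916 + 4975 = -18941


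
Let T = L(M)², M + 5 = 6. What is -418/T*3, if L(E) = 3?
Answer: -418/3 ≈ -139.33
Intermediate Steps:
M = 1 (M = -5 + 6 = 1)
T = 9 (T = 3² = 9)
-418/T*3 = -418/9*3 = -418/3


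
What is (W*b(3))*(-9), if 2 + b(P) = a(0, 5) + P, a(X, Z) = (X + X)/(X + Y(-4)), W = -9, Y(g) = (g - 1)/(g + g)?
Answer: 81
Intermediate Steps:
Y(g) = (-1 + g)/(2*g) (Y(g) = (-1 + g)/((2*g)) = (-1 + g)*(1/(2*g)) = (-1 + g)/(2*g))
a(X, Z) = 2*X/(5/8 + X) (a(X, Z) = (X + X)/(X + (½)*(-1 - 4)/(-4)) = (2*X)/(X + (½)*(-¼)*(-5)) = (2*X)/(X + 5/8) = (2*X)/(5/8 + X) = 2*X/(5/8 + X))
b(P) = -2 + P (b(P) = -2 + (16*0/(5 + 8*0) + P) = -2 + (16*0/(5 + 0) + P) = -2 + (16*0/5 + P) = -2 + (16*0*(⅕) + P) = -2 + (0 + P) = -2 + P)
(W*b(3))*(-9) = -9*(-2 + 3)*(-9) = -9*1*(-9) = -9*(-9) = 81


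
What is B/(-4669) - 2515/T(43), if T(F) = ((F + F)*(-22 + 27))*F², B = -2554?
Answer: 403773249/742436366 ≈ 0.54385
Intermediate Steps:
T(F) = 10*F³ (T(F) = ((2*F)*5)*F² = (10*F)*F² = 10*F³)
B/(-4669) - 2515/T(43) = -2554/(-4669) - 2515/(10*43³) = -2554*(-1/4669) - 2515/(10*79507) = 2554/4669 - 2515/795070 = 2554/4669 - 2515*1/795070 = 2554/4669 - 503/159014 = 403773249/742436366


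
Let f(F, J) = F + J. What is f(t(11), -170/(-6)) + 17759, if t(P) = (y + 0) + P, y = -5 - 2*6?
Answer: 53344/3 ≈ 17781.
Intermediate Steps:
y = -17 (y = -5 - 12 = -17)
t(P) = -17 + P (t(P) = (-17 + 0) + P = -17 + P)
f(t(11), -170/(-6)) + 17759 = ((-17 + 11) - 170/(-6)) + 17759 = (-6 - 170*(-⅙)) + 17759 = (-6 + 85/3) + 17759 = 67/3 + 17759 = 53344/3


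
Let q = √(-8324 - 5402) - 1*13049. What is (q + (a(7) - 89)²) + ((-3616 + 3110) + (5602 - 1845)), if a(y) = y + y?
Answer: -4173 + I*√13726 ≈ -4173.0 + 117.16*I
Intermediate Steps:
a(y) = 2*y
q = -13049 + I*√13726 (q = √(-13726) - 13049 = I*√13726 - 13049 = -13049 + I*√13726 ≈ -13049.0 + 117.16*I)
(q + (a(7) - 89)²) + ((-3616 + 3110) + (5602 - 1845)) = ((-13049 + I*√13726) + (2*7 - 89)²) + ((-3616 + 3110) + (5602 - 1845)) = ((-13049 + I*√13726) + (14 - 89)²) + (-506 + 3757) = ((-13049 + I*√13726) + (-75)²) + 3251 = ((-13049 + I*√13726) + 5625) + 3251 = (-7424 + I*√13726) + 3251 = -4173 + I*√13726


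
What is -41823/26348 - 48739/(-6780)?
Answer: 62538452/11164965 ≈ 5.6013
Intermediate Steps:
-41823/26348 - 48739/(-6780) = -41823*1/26348 - 48739*(-1/6780) = -41823/26348 + 48739/6780 = 62538452/11164965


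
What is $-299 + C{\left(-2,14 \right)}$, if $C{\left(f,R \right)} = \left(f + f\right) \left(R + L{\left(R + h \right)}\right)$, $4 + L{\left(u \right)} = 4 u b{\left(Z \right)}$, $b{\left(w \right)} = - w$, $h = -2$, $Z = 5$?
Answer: $621$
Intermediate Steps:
$L{\left(u \right)} = -4 - 20 u$ ($L{\left(u \right)} = -4 + 4 u \left(\left(-1\right) 5\right) = -4 + 4 u \left(-5\right) = -4 - 20 u$)
$C{\left(f,R \right)} = 2 f \left(36 - 19 R\right)$ ($C{\left(f,R \right)} = \left(f + f\right) \left(R - \left(4 + 20 \left(R - 2\right)\right)\right) = 2 f \left(R - \left(4 + 20 \left(-2 + R\right)\right)\right) = 2 f \left(R - \left(-36 + 20 R\right)\right) = 2 f \left(36 - 19 R\right)$)
$-299 + C{\left(-2,14 \right)} = -299 + 2 \left(-2\right) \left(36 - 266\right) = -299 + 2 \left(-2\right) \left(-230\right) = -299 + 920 = 621$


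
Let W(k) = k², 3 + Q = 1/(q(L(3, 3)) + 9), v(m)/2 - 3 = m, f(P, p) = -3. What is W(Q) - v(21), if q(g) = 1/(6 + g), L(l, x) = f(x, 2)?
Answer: -31071/784 ≈ -39.631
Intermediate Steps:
v(m) = 6 + 2*m
L(l, x) = -3
Q = -81/28 (Q = -3 + 1/(1/(6 - 3) + 9) = -3 + 1/(1/3 + 9) = -3 + 1/(⅓ + 9) = -3 + 1/(28/3) = -3 + 3/28 = -81/28 ≈ -2.8929)
W(Q) - v(21) = (-81/28)² - (6 + 2*21) = 6561/784 - (6 + 42) = 6561/784 - 1*48 = 6561/784 - 48 = -31071/784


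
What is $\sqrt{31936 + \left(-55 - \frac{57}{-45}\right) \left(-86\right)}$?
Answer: $\frac{2 \sqrt{2056335}}{15} \approx 191.2$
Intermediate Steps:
$\sqrt{31936 + \left(-55 - \frac{57}{-45}\right) \left(-86\right)} = \sqrt{31936 + \left(-55 - - \frac{19}{15}\right) \left(-86\right)} = \sqrt{31936 + \left(-55 + \frac{19}{15}\right) \left(-86\right)} = \sqrt{31936 - - \frac{69316}{15}} = \sqrt{31936 + \frac{69316}{15}} = \sqrt{\frac{548356}{15}} = \frac{2 \sqrt{2056335}}{15}$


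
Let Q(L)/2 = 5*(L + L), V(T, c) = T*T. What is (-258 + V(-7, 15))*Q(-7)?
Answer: 29260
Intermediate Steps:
V(T, c) = T²
Q(L) = 20*L (Q(L) = 2*(5*(L + L)) = 2*(5*(2*L)) = 2*(10*L) = 20*L)
(-258 + V(-7, 15))*Q(-7) = (-258 + (-7)²)*(20*(-7)) = (-258 + 49)*(-140) = -209*(-140) = 29260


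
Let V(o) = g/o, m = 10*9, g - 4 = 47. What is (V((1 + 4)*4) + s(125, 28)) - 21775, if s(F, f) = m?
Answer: -433649/20 ≈ -21682.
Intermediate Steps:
g = 51 (g = 4 + 47 = 51)
m = 90
s(F, f) = 90
V(o) = 51/o
(V((1 + 4)*4) + s(125, 28)) - 21775 = (51/(((1 + 4)*4)) + 90) - 21775 = (51/((5*4)) + 90) - 21775 = (51/20 + 90) - 21775 = 1851/20 - 21775 = -433649/20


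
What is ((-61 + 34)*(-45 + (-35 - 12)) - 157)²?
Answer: 5414929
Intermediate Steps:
((-61 + 34)*(-45 + (-35 - 12)) - 157)² = (-27*(-45 - 47) - 157)² = (-27*(-92) - 157)² = (2484 - 157)² = 2327² = 5414929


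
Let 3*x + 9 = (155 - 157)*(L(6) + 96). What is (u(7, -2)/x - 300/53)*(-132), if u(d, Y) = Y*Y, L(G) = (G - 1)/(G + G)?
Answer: 48459312/64183 ≈ 755.02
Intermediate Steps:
L(G) = (-1 + G)/(2*G) (L(G) = (-1 + G)/((2*G)) = (-1 + G)*(1/(2*G)) = (-1 + G)/(2*G))
u(d, Y) = Y²
x = -1211/18 (x = -3 + ((155 - 157)*((½)*(-1 + 6)/6 + 96))/3 = -3 + (-2*((½)*(⅙)*5 + 96))/3 = -3 + (-2*(5/12 + 96))/3 = -3 + (-2*1157/12)/3 = -3 + (⅓)*(-1157/6) = -3 - 1157/18 = -1211/18 ≈ -67.278)
(u(7, -2)/x - 300/53)*(-132) = ((-2)²/(-1211/18) - 300/53)*(-132) = (4*(-18/1211) - 300*1/53)*(-132) = (-72/1211 - 300/53)*(-132) = -367116/64183*(-132) = 48459312/64183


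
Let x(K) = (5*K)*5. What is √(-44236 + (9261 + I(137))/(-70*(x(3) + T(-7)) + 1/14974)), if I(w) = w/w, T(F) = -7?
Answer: 2*I*√56185533849277104122/71276239 ≈ 210.33*I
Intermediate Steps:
x(K) = 25*K
I(w) = 1
√(-44236 + (9261 + I(137))/(-70*(x(3) + T(-7)) + 1/14974)) = √(-44236 + (9261 + 1)/(-70*(25*3 - 7) + 1/14974)) = √(-44236 + 9262/(-70*(75 - 7) + 1/14974)) = √(-44236 + 9262/(-70*68 + 1/14974)) = √(-44236 + 9262/(-4760 + 1/14974)) = √(-44236 + 9262/(-71276239/14974)) = √(-44236 + 9262*(-14974/71276239)) = √(-44236 - 138689188/71276239) = √(-3153114397592/71276239) = 2*I*√56185533849277104122/71276239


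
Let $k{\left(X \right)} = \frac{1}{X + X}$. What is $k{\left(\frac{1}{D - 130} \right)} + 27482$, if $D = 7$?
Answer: $\frac{54841}{2} \approx 27421.0$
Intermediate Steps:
$k{\left(X \right)} = \frac{1}{2 X}$
$k{\left(\frac{1}{D - 130} \right)} + 27482 = \frac{1}{2 \frac{1}{7 - 130}} + 27482 = \frac{1}{2 \frac{1}{-123}} + 27482 = \frac{1}{2 \left(- \frac{1}{123}\right)} + 27482 = \frac{1}{2} \left(-123\right) + 27482 = - \frac{123}{2} + 27482 = \frac{54841}{2}$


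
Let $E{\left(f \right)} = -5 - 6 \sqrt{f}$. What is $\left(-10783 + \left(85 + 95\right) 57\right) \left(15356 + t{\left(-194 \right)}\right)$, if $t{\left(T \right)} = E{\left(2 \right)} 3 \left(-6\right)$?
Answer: $-8078258 - 56484 \sqrt{2} \approx -8.1581 \cdot 10^{6}$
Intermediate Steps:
$E{\left(f \right)} = -5 - 6 \sqrt{f}$
$t{\left(T \right)} = 90 + 108 \sqrt{2}$ ($t{\left(T \right)} = \left(-5 - 6 \sqrt{2}\right) 3 \left(-6\right) = \left(-15 - 18 \sqrt{2}\right) \left(-6\right) = 90 + 108 \sqrt{2}$)
$\left(-10783 + \left(85 + 95\right) 57\right) \left(15356 + t{\left(-194 \right)}\right) = \left(-10783 + \left(85 + 95\right) 57\right) \left(15356 + \left(90 + 108 \sqrt{2}\right)\right) = \left(-10783 + 180 \cdot 57\right) \left(15446 + 108 \sqrt{2}\right) = \left(-10783 + 10260\right) \left(15446 + 108 \sqrt{2}\right) = - 523 \left(15446 + 108 \sqrt{2}\right) = -8078258 - 56484 \sqrt{2}$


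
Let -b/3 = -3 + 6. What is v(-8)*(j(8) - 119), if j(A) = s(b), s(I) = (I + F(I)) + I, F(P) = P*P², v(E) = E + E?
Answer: 13856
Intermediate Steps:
v(E) = 2*E
F(P) = P³
b = -9 (b = -3*(-3 + 6) = -3*3 = -9)
s(I) = I³ + 2*I (s(I) = (I + I³) + I = I³ + 2*I)
j(A) = -747 (j(A) = -9*(2 + (-9)²) = -9*(2 + 81) = -9*83 = -747)
v(-8)*(j(8) - 119) = (2*(-8))*(-747 - 119) = -16*(-866) = 13856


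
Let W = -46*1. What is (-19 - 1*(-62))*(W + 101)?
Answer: 2365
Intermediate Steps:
W = -46
(-19 - 1*(-62))*(W + 101) = (-19 - 1*(-62))*(-46 + 101) = (-19 + 62)*55 = 43*55 = 2365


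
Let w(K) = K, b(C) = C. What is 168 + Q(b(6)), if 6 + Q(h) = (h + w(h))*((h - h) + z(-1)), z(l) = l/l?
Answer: 174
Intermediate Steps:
z(l) = 1
Q(h) = -6 + 2*h (Q(h) = -6 + (h + h)*((h - h) + 1) = -6 + (2*h)*(0 + 1) = -6 + (2*h)*1 = -6 + 2*h)
168 + Q(b(6)) = 168 + (-6 + 2*6) = 168 + (-6 + 12) = 168 + 6 = 174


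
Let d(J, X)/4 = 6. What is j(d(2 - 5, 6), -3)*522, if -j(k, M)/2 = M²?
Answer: -9396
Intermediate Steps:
d(J, X) = 24 (d(J, X) = 4*6 = 24)
j(k, M) = -2*M²
j(d(2 - 5, 6), -3)*522 = -2*(-3)²*522 = -2*9*522 = -18*522 = -9396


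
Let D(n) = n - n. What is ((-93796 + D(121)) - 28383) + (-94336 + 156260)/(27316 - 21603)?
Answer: -697946703/5713 ≈ -1.2217e+5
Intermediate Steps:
D(n) = 0
((-93796 + D(121)) - 28383) + (-94336 + 156260)/(27316 - 21603) = ((-93796 + 0) - 28383) + (-94336 + 156260)/(27316 - 21603) = (-93796 - 28383) + 61924/5713 = -122179 + 61924*(1/5713) = -122179 + 61924/5713 = -697946703/5713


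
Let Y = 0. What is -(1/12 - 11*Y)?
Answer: -1/12 ≈ -0.083333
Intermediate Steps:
-(1/12 - 11*Y) = -(1/12 - 11*0) = -(1/12 + 0) = -1*1/12 = -1/12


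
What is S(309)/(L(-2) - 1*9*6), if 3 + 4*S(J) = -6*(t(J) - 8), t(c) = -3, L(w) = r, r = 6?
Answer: -21/64 ≈ -0.32813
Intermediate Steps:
L(w) = 6
S(J) = 63/4 (S(J) = -¾ + (-6*(-3 - 8))/4 = -¾ + (-6*(-11))/4 = -¾ + (¼)*66 = -¾ + 33/2 = 63/4)
S(309)/(L(-2) - 1*9*6) = 63/(4*(6 - 1*9*6)) = 63/(4*(6 - 9*6)) = 63/(4*(6 - 54)) = (63/4)/(-48) = (63/4)*(-1/48) = -21/64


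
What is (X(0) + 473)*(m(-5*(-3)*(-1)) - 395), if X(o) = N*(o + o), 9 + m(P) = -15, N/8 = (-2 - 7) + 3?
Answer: -198187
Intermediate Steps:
N = -48 (N = 8*((-2 - 7) + 3) = 8*(-9 + 3) = 8*(-6) = -48)
m(P) = -24 (m(P) = -9 - 15 = -24)
X(o) = -96*o (X(o) = -48*(o + o) = -96*o)
(X(0) + 473)*(m(-5*(-3)*(-1)) - 395) = (-96*0 + 473)*(-24 - 395) = (0 + 473)*(-419) = 473*(-419) = -198187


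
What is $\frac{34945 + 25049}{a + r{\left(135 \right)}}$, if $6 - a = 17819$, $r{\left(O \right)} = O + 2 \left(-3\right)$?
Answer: $- \frac{29997}{8842} \approx -3.3926$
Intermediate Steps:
$r{\left(O \right)} = -6 + O$ ($r{\left(O \right)} = O - 6 = -6 + O$)
$a = -17813$ ($a = 6 - 17819 = -17813$)
$\frac{34945 + 25049}{a + r{\left(135 \right)}} = \frac{34945 + 25049}{-17813 + \left(-6 + 135\right)} = \frac{59994}{-17813 + 129} = \frac{59994}{-17684} = 59994 \left(- \frac{1}{17684}\right) = - \frac{29997}{8842}$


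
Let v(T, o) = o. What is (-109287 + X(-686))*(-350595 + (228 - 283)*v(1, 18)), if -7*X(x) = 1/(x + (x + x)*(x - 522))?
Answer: 29706184516585629/773122 ≈ 3.8424e+10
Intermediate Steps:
X(x) = -1/(7*(x + 2*x*(-522 + x))) (X(x) = -1/(7*(x + (x + x)*(x - 522))) = -1/(7*(x + (2*x)*(-522 + x))) = -1/(7*(x + 2*x*(-522 + x))))
(-109287 + X(-686))*(-350595 + (228 - 283)*v(1, 18)) = (-109287 - ⅐/(-686*(-1043 + 2*(-686))))*(-350595 + (228 - 283)*18) = (-109287 - ⅐*(-1/686)/(-1043 - 1372))*(-350595 - 55*18) = (-109287 - ⅐*(-1/686)/(-2415))*(-350595 - 990) = (-109287 - ⅐*(-1/686)*(-1/2415))*(-351585) = (-109287 - 1/11596830)*(-351585) = -1267382760211/11596830*(-351585) = 29706184516585629/773122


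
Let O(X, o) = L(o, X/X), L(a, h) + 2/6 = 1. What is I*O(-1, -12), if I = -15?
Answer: -10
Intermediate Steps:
L(a, h) = ⅔ (L(a, h) = -⅓ + 1 = ⅔)
O(X, o) = ⅔
I*O(-1, -12) = -15*⅔ = -10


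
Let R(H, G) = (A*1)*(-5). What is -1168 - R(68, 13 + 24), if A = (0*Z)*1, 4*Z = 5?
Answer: -1168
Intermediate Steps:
Z = 5/4 (Z = (1/4)*5 = 5/4 ≈ 1.2500)
A = 0 (A = (0*(5/4))*1 = 0*1 = 0)
R(H, G) = 0 (R(H, G) = (0*1)*(-5) = 0*(-5) = 0)
-1168 - R(68, 13 + 24) = -1168 - 1*0 = -1168 + 0 = -1168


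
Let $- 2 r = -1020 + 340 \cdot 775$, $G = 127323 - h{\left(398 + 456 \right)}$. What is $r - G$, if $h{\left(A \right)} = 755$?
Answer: $-257808$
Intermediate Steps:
$G = 126568$ ($G = 127323 - 755 = 126568$)
$r = -131240$ ($r = - \frac{-1020 + 340 \cdot 775}{2} = - \frac{-1020 + 263500}{2} = \left(- \frac{1}{2}\right) 262480 = -131240$)
$r - G = -131240 - 126568 = -257808$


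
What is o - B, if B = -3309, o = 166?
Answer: 3475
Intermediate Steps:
o - B = 166 - 1*(-3309) = 166 + 3309 = 3475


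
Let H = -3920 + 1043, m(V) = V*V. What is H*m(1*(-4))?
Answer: -46032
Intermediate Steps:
m(V) = V**2
H = -2877
H*m(1*(-4)) = -2877*(1*(-4))**2 = -2877*(-4)**2 = -2877*16 = -46032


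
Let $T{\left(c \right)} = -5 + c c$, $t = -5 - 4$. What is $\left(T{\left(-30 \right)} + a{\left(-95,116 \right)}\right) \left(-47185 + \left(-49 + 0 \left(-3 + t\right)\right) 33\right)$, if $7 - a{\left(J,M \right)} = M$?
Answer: $-38358372$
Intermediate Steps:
$t = -9$ ($t = -5 - 4 = -9$)
$T{\left(c \right)} = -5 + c^{2}$
$a{\left(J,M \right)} = 7 - M$
$\left(T{\left(-30 \right)} + a{\left(-95,116 \right)}\right) \left(-47185 + \left(-49 + 0 \left(-3 + t\right)\right) 33\right) = \left(\left(-5 + \left(-30\right)^{2}\right) + \left(7 - 116\right)\right) \left(-47185 + \left(-49 + 0 \left(-3 - 9\right)\right) 33\right) = \left(\left(-5 + 900\right) + \left(7 - 116\right)\right) \left(-47185 + \left(-49 + 0 \left(-12\right)\right) 33\right) = \left(895 - 109\right) \left(-47185 + \left(-49 + 0\right) 33\right) = 786 \left(-47185 - 1617\right) = 786 \left(-48802\right) = -38358372$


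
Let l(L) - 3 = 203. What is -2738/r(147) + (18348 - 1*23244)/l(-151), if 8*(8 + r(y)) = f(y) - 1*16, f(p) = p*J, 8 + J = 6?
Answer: 670280/19261 ≈ 34.800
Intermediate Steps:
l(L) = 206 (l(L) = 3 + 203 = 206)
J = -2 (J = -8 + 6 = -2)
f(p) = -2*p (f(p) = p*(-2) = -2*p)
r(y) = -10 - y/4 (r(y) = -8 + (-2*y - 1*16)/8 = -8 + (-2*y - 16)/8 = -8 + (-16 - 2*y)/8 = -8 + (-2 - y/4) = -10 - y/4)
-2738/r(147) + (18348 - 1*23244)/l(-151) = -2738/(-10 - ¼*147) + (18348 - 1*23244)/206 = -2738/(-10 - 147/4) + (18348 - 23244)*(1/206) = -2738/(-187/4) - 4896*1/206 = -2738*(-4/187) - 2448/103 = 10952/187 - 2448/103 = 670280/19261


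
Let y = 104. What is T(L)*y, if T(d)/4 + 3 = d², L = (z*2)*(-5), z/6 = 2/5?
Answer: 238368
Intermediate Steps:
z = 12/5 (z = 6*(2/5) = 6*(2*(⅕)) = 6*(⅖) = 12/5 ≈ 2.4000)
L = -24 (L = ((12/5)*2)*(-5) = (24/5)*(-5) = -24)
T(d) = -12 + 4*d²
T(L)*y = (-12 + 4*(-24)²)*104 = (-12 + 4*576)*104 = (-12 + 2304)*104 = 2292*104 = 238368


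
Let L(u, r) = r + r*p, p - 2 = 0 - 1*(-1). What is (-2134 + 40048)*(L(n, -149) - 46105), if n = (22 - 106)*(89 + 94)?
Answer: -1770621714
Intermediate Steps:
p = 3 (p = 2 + (0 - 1*(-1)) = 2 + (0 + 1) = 2 + 1 = 3)
n = -15372 (n = -84*183 = -15372)
L(u, r) = 4*r (L(u, r) = r + r*3 = r + 3*r = 4*r)
(-2134 + 40048)*(L(n, -149) - 46105) = (-2134 + 40048)*(4*(-149) - 46105) = 37914*(-596 - 46105) = 37914*(-46701) = -1770621714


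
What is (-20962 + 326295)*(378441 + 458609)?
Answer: 255578987650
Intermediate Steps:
(-20962 + 326295)*(378441 + 458609) = 305333*837050 = 255578987650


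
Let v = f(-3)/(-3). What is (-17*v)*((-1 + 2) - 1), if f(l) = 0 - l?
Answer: 0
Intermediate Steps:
f(l) = -l
v = -1 (v = -1*(-3)/(-3) = 3*(-⅓) = -1)
(-17*v)*((-1 + 2) - 1) = (-17*(-1))*((-1 + 2) - 1) = 17*(1 - 1) = 17*0 = 0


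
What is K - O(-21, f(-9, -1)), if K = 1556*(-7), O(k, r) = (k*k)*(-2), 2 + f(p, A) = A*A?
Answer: -10010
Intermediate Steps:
f(p, A) = -2 + A² (f(p, A) = -2 + A*A = -2 + A²)
O(k, r) = -2*k² (O(k, r) = k²*(-2) = -2*k²)
K = -10892
K - O(-21, f(-9, -1)) = -10892 - (-2)*(-21)² = -10892 - (-2)*441 = -10892 - 1*(-882) = -10892 + 882 = -10010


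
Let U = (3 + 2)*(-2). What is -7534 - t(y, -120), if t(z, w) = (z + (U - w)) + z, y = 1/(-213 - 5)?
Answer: -833195/109 ≈ -7644.0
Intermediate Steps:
y = -1/218 (y = 1/(-218) = -1/218 ≈ -0.0045872)
U = -10 (U = 5*(-2) = -10)
t(z, w) = -10 - w + 2*z (t(z, w) = (z + (-10 - w)) + z = (-10 + z - w) + z = -10 - w + 2*z)
-7534 - t(y, -120) = -7534 - (-10 - 1*(-120) + 2*(-1/218)) = -7534 - (-10 + 120 - 1/109) = -7534 - 1*11989/109 = -7534 - 11989/109 = -833195/109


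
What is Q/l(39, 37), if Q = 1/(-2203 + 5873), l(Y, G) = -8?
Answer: -1/29360 ≈ -3.4060e-5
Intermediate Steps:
Q = 1/3670 ≈ 0.00027248
Q/l(39, 37) = (1/3670)/(-8) = (1/3670)*(-1/8) = -1/29360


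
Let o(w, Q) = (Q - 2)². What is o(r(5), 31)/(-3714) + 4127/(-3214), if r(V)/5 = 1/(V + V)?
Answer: -4507663/2984199 ≈ -1.5105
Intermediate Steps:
r(V) = 5/(2*V) (r(V) = 5/(V + V) = 5/((2*V)) = 5*(1/(2*V)) = 5/(2*V))
o(w, Q) = (-2 + Q)²
o(r(5), 31)/(-3714) + 4127/(-3214) = (-2 + 31)²/(-3714) + 4127/(-3214) = 29²*(-1/3714) + 4127*(-1/3214) = 841*(-1/3714) - 4127/3214 = -841/3714 - 4127/3214 = -4507663/2984199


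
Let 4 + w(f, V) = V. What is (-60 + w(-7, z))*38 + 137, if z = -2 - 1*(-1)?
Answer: -2333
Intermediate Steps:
z = -1 (z = -2 + 1 = -1)
w(f, V) = -4 + V
(-60 + w(-7, z))*38 + 137 = (-60 + (-4 - 1))*38 + 137 = (-60 - 5)*38 + 137 = -65*38 + 137 = -2470 + 137 = -2333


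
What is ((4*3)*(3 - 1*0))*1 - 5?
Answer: 31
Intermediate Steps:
((4*3)*(3 - 1*0))*1 - 5 = (12*(3 + 0))*1 - 5 = (12*3)*1 - 5 = 36*1 - 5 = 36 - 5 = 31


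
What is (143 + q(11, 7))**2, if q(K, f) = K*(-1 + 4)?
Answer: 30976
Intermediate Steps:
q(K, f) = 3*K (q(K, f) = K*3 = 3*K)
(143 + q(11, 7))**2 = (143 + 3*11)**2 = (143 + 33)**2 = 176**2 = 30976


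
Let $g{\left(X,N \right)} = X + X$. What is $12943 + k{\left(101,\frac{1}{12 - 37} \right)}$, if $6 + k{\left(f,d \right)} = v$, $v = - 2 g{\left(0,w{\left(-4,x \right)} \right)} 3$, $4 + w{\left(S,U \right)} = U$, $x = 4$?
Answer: $12937$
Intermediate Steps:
$w{\left(S,U \right)} = -4 + U$
$g{\left(X,N \right)} = 2 X$
$v = 0$ ($v = - 2 \cdot 2 \cdot 0 \cdot 3 = \left(-2\right) 0 \cdot 3 = 0 \cdot 3 = 0$)
$k{\left(f,d \right)} = -6$ ($k{\left(f,d \right)} = -6 + 0 = -6$)
$12943 + k{\left(101,\frac{1}{12 - 37} \right)} = 12943 - 6 = 12937$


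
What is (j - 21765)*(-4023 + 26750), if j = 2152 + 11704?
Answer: -179747843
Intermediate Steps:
j = 13856
(j - 21765)*(-4023 + 26750) = (13856 - 21765)*(-4023 + 26750) = -7909*22727 = -179747843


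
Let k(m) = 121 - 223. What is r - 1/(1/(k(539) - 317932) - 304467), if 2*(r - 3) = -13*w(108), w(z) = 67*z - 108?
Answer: -4486076814358157/96830857879 ≈ -46329.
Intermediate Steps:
k(m) = -102
w(z) = -108 + 67*z
r = -46329 (r = 3 + (-13*(-108 + 67*108))/2 = 3 + (-13*(-108 + 7236))/2 = 3 + (-13*7128)/2 = 3 + (½)*(-92664) = 3 - 46332 = -46329)
r - 1/(1/(k(539) - 317932) - 304467) = -46329 - 1/(1/(-102 - 317932) - 304467) = -46329 - 1/(1/(-318034) - 304467) = -46329 - 1/(-1/318034 - 304467) = -46329 - 1/(-96830857879/318034) = -46329 - 1*(-318034/96830857879) = -46329 + 318034/96830857879 = -4486076814358157/96830857879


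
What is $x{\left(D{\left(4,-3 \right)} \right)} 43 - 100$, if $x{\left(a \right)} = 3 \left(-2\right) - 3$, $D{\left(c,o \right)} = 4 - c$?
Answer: $-487$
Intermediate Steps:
$x{\left(a \right)} = -9$ ($x{\left(a \right)} = -6 - 3 = -9$)
$x{\left(D{\left(4,-3 \right)} \right)} 43 - 100 = \left(-9\right) 43 - 100 = -387 - 100 = -487$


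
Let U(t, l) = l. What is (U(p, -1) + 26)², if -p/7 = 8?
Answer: 625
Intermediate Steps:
p = -56 (p = -7*8 = -56)
(U(p, -1) + 26)² = (-1 + 26)² = 25² = 625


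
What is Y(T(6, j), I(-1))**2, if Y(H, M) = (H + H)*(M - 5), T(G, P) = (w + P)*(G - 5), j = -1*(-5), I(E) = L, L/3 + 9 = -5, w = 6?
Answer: 1069156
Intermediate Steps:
L = -42 (L = -27 + 3*(-5) = -27 - 15 = -42)
I(E) = -42
j = 5
T(G, P) = (-5 + G)*(6 + P) (T(G, P) = (6 + P)*(G - 5) = (6 + P)*(-5 + G) = (-5 + G)*(6 + P))
Y(H, M) = 2*H*(-5 + M) (Y(H, M) = (2*H)*(-5 + M) = 2*H*(-5 + M))
Y(T(6, j), I(-1))**2 = (2*(-30 - 5*5 + 6*6 + 6*5)*(-5 - 42))**2 = (2*(-30 - 25 + 36 + 30)*(-47))**2 = (2*11*(-47))**2 = (-1034)**2 = 1069156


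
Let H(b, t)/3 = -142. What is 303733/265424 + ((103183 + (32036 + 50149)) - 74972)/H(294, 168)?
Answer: -14586178823/56535312 ≈ -258.00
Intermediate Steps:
H(b, t) = -426 (H(b, t) = 3*(-142) = -426)
303733/265424 + ((103183 + (32036 + 50149)) - 74972)/H(294, 168) = 303733/265424 + ((103183 + (32036 + 50149)) - 74972)/(-426) = 303733*(1/265424) + ((103183 + 82185) - 74972)*(-1/426) = 303733/265424 + (185368 - 74972)*(-1/426) = 303733/265424 + 110396*(-1/426) = 303733/265424 - 55198/213 = -14586178823/56535312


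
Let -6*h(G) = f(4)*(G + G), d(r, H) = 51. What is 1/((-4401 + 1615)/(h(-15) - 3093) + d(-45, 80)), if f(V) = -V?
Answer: 3113/161549 ≈ 0.019270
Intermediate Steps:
h(G) = 4*G/3 (h(G) = -(-1*4)*(G + G)/6 = -(-2)*2*G/3 = -(-4)*G/3 = 4*G/3)
1/((-4401 + 1615)/(h(-15) - 3093) + d(-45, 80)) = 1/((-4401 + 1615)/((4/3)*(-15) - 3093) + 51) = 1/(-2786/(-20 - 3093) + 51) = 1/(-2786/(-3113) + 51) = 1/(-2786*(-1/3113) + 51) = 1/(2786/3113 + 51) = 1/(161549/3113) = 3113/161549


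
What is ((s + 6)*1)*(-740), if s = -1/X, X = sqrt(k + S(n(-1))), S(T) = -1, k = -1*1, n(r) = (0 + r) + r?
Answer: -4440 - 370*I*sqrt(2) ≈ -4440.0 - 523.26*I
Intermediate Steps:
n(r) = 2*r (n(r) = r + r = 2*r)
k = -1
X = I*sqrt(2) (X = sqrt(-1 - 1) = sqrt(-2) = I*sqrt(2) ≈ 1.4142*I)
s = I*sqrt(2)/2 (s = -1/(I*sqrt(2)) = -(-1)*I*sqrt(2)/2 = I*sqrt(2)/2 ≈ 0.70711*I)
((s + 6)*1)*(-740) = ((I*sqrt(2)/2 + 6)*1)*(-740) = ((6 + I*sqrt(2)/2)*1)*(-740) = (6 + I*sqrt(2)/2)*(-740) = -4440 - 370*I*sqrt(2)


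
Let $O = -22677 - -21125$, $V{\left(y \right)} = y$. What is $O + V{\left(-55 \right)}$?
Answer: $-1607$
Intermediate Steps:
$O = -1552$ ($O = -22677 + 21125 = -1552$)
$O + V{\left(-55 \right)} = -1552 - 55 = -1607$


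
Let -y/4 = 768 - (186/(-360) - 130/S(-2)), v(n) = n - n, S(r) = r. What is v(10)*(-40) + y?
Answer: -42211/15 ≈ -2814.1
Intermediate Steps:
v(n) = 0
y = -42211/15 (y = -4*(768 - (186/(-360) - 130/(-2))) = -4*(768 - (186*(-1/360) - 130*(-½))) = -4*(768 - (-31/60 + 65)) = -4*(768 - 1*3869/60) = -4*(768 - 3869/60) = -4*42211/60 = -42211/15 ≈ -2814.1)
v(10)*(-40) + y = 0*(-40) - 42211/15 = 0 - 42211/15 = -42211/15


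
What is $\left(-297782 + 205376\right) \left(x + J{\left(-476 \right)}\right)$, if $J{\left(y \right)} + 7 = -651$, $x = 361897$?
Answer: $-33380651034$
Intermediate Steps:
$J{\left(y \right)} = -658$ ($J{\left(y \right)} = -7 - 651 = -658$)
$\left(-297782 + 205376\right) \left(x + J{\left(-476 \right)}\right) = \left(-297782 + 205376\right) \left(361897 - 658\right) = \left(-92406\right) 361239 = -33380651034$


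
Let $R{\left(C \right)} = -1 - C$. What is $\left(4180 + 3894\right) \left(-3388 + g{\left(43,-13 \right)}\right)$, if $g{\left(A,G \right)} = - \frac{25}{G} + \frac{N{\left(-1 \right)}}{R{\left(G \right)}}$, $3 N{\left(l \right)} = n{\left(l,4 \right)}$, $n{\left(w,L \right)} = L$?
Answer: $- \frac{3198579692}{117} \approx -2.7338 \cdot 10^{7}$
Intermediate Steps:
$N{\left(l \right)} = \frac{4}{3}$ ($N{\left(l \right)} = \frac{1}{3} \cdot 4 = \frac{4}{3}$)
$g{\left(A,G \right)} = - \frac{25}{G} + \frac{4}{3 \left(-1 - G\right)}$
$\left(4180 + 3894\right) \left(-3388 + g{\left(43,-13 \right)}\right) = \left(4180 + 3894\right) \left(-3388 + \frac{-75 - -1027}{3 \left(-13\right) \left(1 - 13\right)}\right) = 8074 \left(-3388 + \frac{1}{3} \left(- \frac{1}{13}\right) \frac{1}{-12} \left(-75 + 1027\right)\right) = 8074 \left(-3388 + \frac{1}{3} \left(- \frac{1}{13}\right) \left(- \frac{1}{12}\right) 952\right) = 8074 \left(-3388 + \frac{238}{117}\right) = 8074 \left(- \frac{396158}{117}\right) = - \frac{3198579692}{117}$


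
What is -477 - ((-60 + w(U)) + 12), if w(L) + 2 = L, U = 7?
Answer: -434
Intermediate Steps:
w(L) = -2 + L
-477 - ((-60 + w(U)) + 12) = -477 - ((-60 + (-2 + 7)) + 12) = -477 - ((-60 + 5) + 12) = -477 - (-55 + 12) = -477 - 1*(-43) = -477 + 43 = -434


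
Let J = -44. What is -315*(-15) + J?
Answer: 4681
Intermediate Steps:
-315*(-15) + J = -315*(-15) - 44 = 4725 - 44 = 4681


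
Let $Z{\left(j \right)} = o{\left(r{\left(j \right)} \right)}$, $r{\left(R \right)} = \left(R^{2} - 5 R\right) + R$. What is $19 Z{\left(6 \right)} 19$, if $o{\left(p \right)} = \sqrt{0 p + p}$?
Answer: $722 \sqrt{3} \approx 1250.5$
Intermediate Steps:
$r{\left(R \right)} = R^{2} - 4 R$
$o{\left(p \right)} = \sqrt{p}$ ($o{\left(p \right)} = \sqrt{0 + p} = \sqrt{p}$)
$Z{\left(j \right)} = \sqrt{j \left(-4 + j\right)}$
$19 Z{\left(6 \right)} 19 = 19 \sqrt{6 \left(-4 + 6\right)} 19 = 19 \sqrt{6 \cdot 2} \cdot 19 = 19 \sqrt{12} \cdot 19 = 19 \cdot 2 \sqrt{3} \cdot 19 = 38 \sqrt{3} \cdot 19 = 722 \sqrt{3}$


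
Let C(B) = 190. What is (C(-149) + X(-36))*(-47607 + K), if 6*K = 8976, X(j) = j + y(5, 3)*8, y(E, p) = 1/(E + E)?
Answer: -35689914/5 ≈ -7.1380e+6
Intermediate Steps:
y(E, p) = 1/(2*E)
X(j) = ⅘ + j (X(j) = j + ((½)/5)*8 = j + ((½)*(⅕))*8 = j + (⅒)*8 = j + ⅘ = ⅘ + j)
K = 1496 (K = (⅙)*8976 = 1496)
(C(-149) + X(-36))*(-47607 + K) = (190 + (⅘ - 36))*(-47607 + 1496) = (190 - 176/5)*(-46111) = (774/5)*(-46111) = -35689914/5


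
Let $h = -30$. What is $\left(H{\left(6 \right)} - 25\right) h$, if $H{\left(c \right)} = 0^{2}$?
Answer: $750$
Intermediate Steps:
$H{\left(c \right)} = 0$
$\left(H{\left(6 \right)} - 25\right) h = \left(0 - 25\right) \left(-30\right) = \left(-25\right) \left(-30\right) = 750$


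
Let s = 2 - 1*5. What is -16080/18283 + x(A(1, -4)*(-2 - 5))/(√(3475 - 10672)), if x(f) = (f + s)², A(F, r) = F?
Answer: -16080/18283 - 100*I*√7197/7197 ≈ -0.87951 - 1.1788*I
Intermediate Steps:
s = -3 (s = 2 - 5 = -3)
x(f) = (-3 + f)² (x(f) = (f - 3)² = (-3 + f)²)
-16080/18283 + x(A(1, -4)*(-2 - 5))/(√(3475 - 10672)) = -16080/18283 + (-3 + 1*(-2 - 5))²/(√(3475 - 10672)) = -16080*1/18283 + (-3 + 1*(-7))²/(√(-7197)) = -16080/18283 + (-3 - 7)²/((I*√7197)) = -16080/18283 + (-10)²*(-I*√7197/7197) = -16080/18283 + 100*(-I*√7197/7197) = -16080/18283 - 100*I*√7197/7197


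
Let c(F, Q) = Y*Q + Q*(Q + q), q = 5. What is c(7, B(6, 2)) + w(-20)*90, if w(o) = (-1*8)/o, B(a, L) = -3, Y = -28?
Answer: 114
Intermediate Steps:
w(o) = -8/o
c(F, Q) = -28*Q + Q*(5 + Q) (c(F, Q) = -28*Q + Q*(Q + 5) = -28*Q + Q*(5 + Q))
c(7, B(6, 2)) + w(-20)*90 = -3*(-23 - 3) - 8/(-20)*90 = -3*(-26) - 8*(-1/20)*90 = 78 + (⅖)*90 = 78 + 36 = 114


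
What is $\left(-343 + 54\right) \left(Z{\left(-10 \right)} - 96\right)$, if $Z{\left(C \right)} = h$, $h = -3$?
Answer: $28611$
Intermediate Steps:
$Z{\left(C \right)} = -3$
$\left(-343 + 54\right) \left(Z{\left(-10 \right)} - 96\right) = \left(-343 + 54\right) \left(-3 - 96\right) = - 289 \left(-3 - 96\right) = \left(-289\right) \left(-99\right) = 28611$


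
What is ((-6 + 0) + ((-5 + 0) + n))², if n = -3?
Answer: 196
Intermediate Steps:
((-6 + 0) + ((-5 + 0) + n))² = ((-6 + 0) + ((-5 + 0) - 3))² = (-6 + (-5 - 3))² = (-6 - 8)² = (-14)² = 196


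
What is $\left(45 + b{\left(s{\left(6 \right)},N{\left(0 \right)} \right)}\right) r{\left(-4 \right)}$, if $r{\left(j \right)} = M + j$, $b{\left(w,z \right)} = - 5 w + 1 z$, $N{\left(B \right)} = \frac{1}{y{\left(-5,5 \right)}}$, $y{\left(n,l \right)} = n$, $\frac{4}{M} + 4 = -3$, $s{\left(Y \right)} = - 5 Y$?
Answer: $- \frac{31168}{35} \approx -890.51$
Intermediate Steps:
$M = - \frac{4}{7}$ ($M = \frac{4}{-4 - 3} = \frac{4}{-7} = 4 \left(- \frac{1}{7}\right) = - \frac{4}{7} \approx -0.57143$)
$N{\left(B \right)} = - \frac{1}{5}$ ($N{\left(B \right)} = \frac{1}{-5} = - \frac{1}{5}$)
$b{\left(w,z \right)} = z - 5 w$ ($b{\left(w,z \right)} = - 5 w + z = z - 5 w$)
$r{\left(j \right)} = - \frac{4}{7} + j$
$\left(45 + b{\left(s{\left(6 \right)},N{\left(0 \right)} \right)}\right) r{\left(-4 \right)} = \left(45 - \left(\frac{1}{5} + 5 \left(\left(-5\right) 6\right)\right)\right) \left(- \frac{4}{7} - 4\right) = \left(45 - - \frac{749}{5}\right) \left(- \frac{32}{7}\right) = \left(45 + \left(- \frac{1}{5} + 150\right)\right) \left(- \frac{32}{7}\right) = \left(45 + \frac{749}{5}\right) \left(- \frac{32}{7}\right) = \frac{974}{5} \left(- \frac{32}{7}\right) = - \frac{31168}{35}$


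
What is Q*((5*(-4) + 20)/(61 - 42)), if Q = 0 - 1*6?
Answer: 0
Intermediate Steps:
Q = -6 (Q = 0 - 6 = -6)
Q*((5*(-4) + 20)/(61 - 42)) = -6*(5*(-4) + 20)/(61 - 42) = -6*(-20 + 20)/19 = -0/19 = -6*0 = 0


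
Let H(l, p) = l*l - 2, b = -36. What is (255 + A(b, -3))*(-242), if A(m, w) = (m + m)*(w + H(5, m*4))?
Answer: 286770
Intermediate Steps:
H(l, p) = -2 + l² (H(l, p) = l² - 2 = -2 + l²)
A(m, w) = 2*m*(23 + w) (A(m, w) = (m + m)*(w + (-2 + 5²)) = (2*m)*(w + (-2 + 25)) = (2*m)*(w + 23) = (2*m)*(23 + w) = 2*m*(23 + w))
(255 + A(b, -3))*(-242) = (255 + 2*(-36)*(23 - 3))*(-242) = (255 + 2*(-36)*20)*(-242) = (255 - 1440)*(-242) = -1185*(-242) = 286770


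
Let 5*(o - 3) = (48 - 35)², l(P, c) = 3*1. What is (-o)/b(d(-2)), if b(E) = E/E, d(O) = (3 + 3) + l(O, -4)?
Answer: -184/5 ≈ -36.800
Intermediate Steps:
l(P, c) = 3
o = 184/5 (o = 3 + (48 - 35)²/5 = 3 + (⅕)*13² = 3 + (⅕)*169 = 3 + 169/5 = 184/5 ≈ 36.800)
d(O) = 9 (d(O) = (3 + 3) + 3 = 6 + 3 = 9)
b(E) = 1
(-o)/b(d(-2)) = -1*184/5/1 = -184/5*1 = -184/5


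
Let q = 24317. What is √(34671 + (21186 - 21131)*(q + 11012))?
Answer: √1977766 ≈ 1406.3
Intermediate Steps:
√(34671 + (21186 - 21131)*(q + 11012)) = √(34671 + (21186 - 21131)*(24317 + 11012)) = √(34671 + 55*35329) = √(34671 + 1943095) = √1977766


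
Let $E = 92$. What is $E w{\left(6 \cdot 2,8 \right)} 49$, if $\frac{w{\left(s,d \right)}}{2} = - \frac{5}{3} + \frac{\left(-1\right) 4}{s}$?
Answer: $-18032$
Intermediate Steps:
$w{\left(s,d \right)} = - \frac{10}{3} - \frac{8}{s}$ ($w{\left(s,d \right)} = 2 \left(- \frac{5}{3} + \frac{\left(-1\right) 4}{s}\right) = 2 \left(\left(-5\right) \frac{1}{3} - \frac{4}{s}\right) = 2 \left(- \frac{5}{3} - \frac{4}{s}\right) = - \frac{10}{3} - \frac{8}{s}$)
$E w{\left(6 \cdot 2,8 \right)} 49 = 92 \left(- \frac{10}{3} - \frac{8}{6 \cdot 2}\right) 49 = 92 \left(- \frac{10}{3} - \frac{8}{12}\right) 49 = 92 \left(- \frac{10}{3} - \frac{2}{3}\right) 49 = 92 \left(-4\right) 49 = \left(-368\right) 49 = -18032$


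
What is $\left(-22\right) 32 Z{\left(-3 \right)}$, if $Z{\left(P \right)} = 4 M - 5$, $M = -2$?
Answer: $9152$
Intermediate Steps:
$Z{\left(P \right)} = -13$ ($Z{\left(P \right)} = 4 \left(-2\right) - 5 = -8 - 5 = -13$)
$\left(-22\right) 32 Z{\left(-3 \right)} = \left(-22\right) 32 \left(-13\right) = \left(-704\right) \left(-13\right) = 9152$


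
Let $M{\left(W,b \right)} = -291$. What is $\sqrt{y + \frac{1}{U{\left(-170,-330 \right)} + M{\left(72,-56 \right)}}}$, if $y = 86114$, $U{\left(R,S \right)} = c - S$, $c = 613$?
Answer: $\frac{447 \sqrt{45803}}{326} \approx 293.45$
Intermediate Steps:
$U{\left(R,S \right)} = 613 - S$
$\sqrt{y + \frac{1}{U{\left(-170,-330 \right)} + M{\left(72,-56 \right)}}} = \sqrt{86114 + \frac{1}{\left(613 - -330\right) - 291}} = \sqrt{86114 + \frac{1}{\left(613 + 330\right) - 291}} = \sqrt{86114 + \frac{1}{943 - 291}} = \sqrt{86114 + \frac{1}{652}} = \sqrt{\frac{56146329}{652}} = \frac{447 \sqrt{45803}}{326}$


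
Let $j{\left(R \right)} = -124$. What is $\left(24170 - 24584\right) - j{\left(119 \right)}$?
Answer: $-290$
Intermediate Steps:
$\left(24170 - 24584\right) - j{\left(119 \right)} = \left(24170 - 24584\right) - -124 = \left(24170 - 24584\right) + 124 = -414 + 124 = -290$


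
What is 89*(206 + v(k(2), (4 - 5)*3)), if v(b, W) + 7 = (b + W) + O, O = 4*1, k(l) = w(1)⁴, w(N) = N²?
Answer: 17889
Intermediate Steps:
k(l) = 1 (k(l) = (1²)⁴ = 1⁴ = 1)
O = 4
v(b, W) = -3 + W + b (v(b, W) = -7 + ((b + W) + 4) = -7 + ((W + b) + 4) = -7 + (4 + W + b) = -3 + W + b)
89*(206 + v(k(2), (4 - 5)*3)) = 89*(206 + (-3 + (4 - 5)*3 + 1)) = 89*(206 + (-3 - 1*3 + 1)) = 89*(206 + (-3 - 3 + 1)) = 89*(206 - 5) = 89*201 = 17889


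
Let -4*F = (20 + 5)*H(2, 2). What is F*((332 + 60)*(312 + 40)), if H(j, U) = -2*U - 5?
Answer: 7761600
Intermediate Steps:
H(j, U) = -5 - 2*U
F = 225/4 (F = -(20 + 5)*(-5 - 2*2)/4 = -25*(-5 - 4)/4 = -25*(-9)/4 = -¼*(-225) = 225/4 ≈ 56.250)
F*((332 + 60)*(312 + 40)) = 225*((332 + 60)*(312 + 40))/4 = 225*(392*352)/4 = (225/4)*137984 = 7761600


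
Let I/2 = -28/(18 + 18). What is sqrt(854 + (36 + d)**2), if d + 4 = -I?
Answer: sqrt(160378)/9 ≈ 44.497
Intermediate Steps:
I = -14/9 (I = 2*(-28/(18 + 18)) = 2*(-28/36) = 2*(-28*1/36) = 2*(-7/9) = -14/9 ≈ -1.5556)
d = -22/9 (d = -4 - 1*(-14/9) = -4 + 14/9 = -22/9 ≈ -2.4444)
sqrt(854 + (36 + d)**2) = sqrt(854 + (36 - 22/9)**2) = sqrt(854 + (302/9)**2) = sqrt(854 + 91204/81) = sqrt(160378/81) = sqrt(160378)/9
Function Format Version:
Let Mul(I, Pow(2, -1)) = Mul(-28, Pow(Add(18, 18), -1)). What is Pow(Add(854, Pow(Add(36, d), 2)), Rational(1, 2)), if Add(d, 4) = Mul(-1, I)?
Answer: Mul(Rational(1, 9), Pow(160378, Rational(1, 2))) ≈ 44.497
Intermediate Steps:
I = Rational(-14, 9) (I = Mul(2, Mul(-28, Pow(Add(18, 18), -1))) = Mul(2, Mul(-28, Pow(36, -1))) = Mul(2, Mul(-28, Rational(1, 36))) = Mul(2, Rational(-7, 9)) = Rational(-14, 9) ≈ -1.5556)
d = Rational(-22, 9) (d = Add(-4, Mul(-1, Rational(-14, 9))) = Add(-4, Rational(14, 9)) = Rational(-22, 9) ≈ -2.4444)
Pow(Add(854, Pow(Add(36, d), 2)), Rational(1, 2)) = Pow(Add(854, Pow(Add(36, Rational(-22, 9)), 2)), Rational(1, 2)) = Pow(Add(854, Pow(Rational(302, 9), 2)), Rational(1, 2)) = Pow(Add(854, Rational(91204, 81)), Rational(1, 2)) = Pow(Rational(160378, 81), Rational(1, 2)) = Mul(Rational(1, 9), Pow(160378, Rational(1, 2)))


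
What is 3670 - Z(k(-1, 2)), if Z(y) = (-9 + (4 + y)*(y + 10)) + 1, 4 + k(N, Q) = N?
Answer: 3683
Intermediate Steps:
k(N, Q) = -4 + N
Z(y) = -8 + (4 + y)*(10 + y) (Z(y) = (-9 + (4 + y)*(10 + y)) + 1 = -8 + (4 + y)*(10 + y))
3670 - Z(k(-1, 2)) = 3670 - (32 + (-4 - 1)² + 14*(-4 - 1)) = 3670 - (32 + (-5)² + 14*(-5)) = 3670 - (32 + 25 - 70) = 3670 - 1*(-13) = 3670 + 13 = 3683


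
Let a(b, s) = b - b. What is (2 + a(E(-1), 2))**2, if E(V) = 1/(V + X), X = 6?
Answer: 4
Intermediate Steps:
E(V) = 1/(6 + V) (E(V) = 1/(V + 6) = 1/(6 + V))
a(b, s) = 0
(2 + a(E(-1), 2))**2 = (2 + 0)**2 = 2**2 = 4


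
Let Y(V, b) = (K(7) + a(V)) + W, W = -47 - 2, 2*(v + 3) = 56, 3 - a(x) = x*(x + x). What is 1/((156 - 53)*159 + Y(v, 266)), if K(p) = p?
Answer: 1/15088 ≈ 6.6278e-5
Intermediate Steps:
a(x) = 3 - 2*x**2 (a(x) = 3 - x*(x + x) = 3 - x*2*x = 3 - 2*x**2)
v = 25 (v = -3 + (1/2)*56 = -3 + 28 = 25)
W = -49
Y(V, b) = -39 - 2*V**2 (Y(V, b) = (7 + (3 - 2*V**2)) - 49 = (10 - 2*V**2) - 49 = -39 - 2*V**2)
1/((156 - 53)*159 + Y(v, 266)) = 1/((156 - 53)*159 + (-39 - 2*25**2)) = 1/(103*159 + (-39 - 2*625)) = 1/(16377 + (-39 - 1250)) = 1/(16377 - 1289) = 1/15088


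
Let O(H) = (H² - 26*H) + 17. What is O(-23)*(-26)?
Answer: -29744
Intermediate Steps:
O(H) = 17 + H² - 26*H
O(-23)*(-26) = (17 + (-23)² - 26*(-23))*(-26) = (17 + 529 + 598)*(-26) = 1144*(-26) = -29744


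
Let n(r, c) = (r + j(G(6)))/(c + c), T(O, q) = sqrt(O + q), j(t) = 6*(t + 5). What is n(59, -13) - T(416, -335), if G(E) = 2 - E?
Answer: -23/2 ≈ -11.500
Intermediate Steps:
j(t) = 30 + 6*t (j(t) = 6*(5 + t) = 30 + 6*t)
n(r, c) = (6 + r)/(2*c) (n(r, c) = (r + (30 + 6*(2 - 1*6)))/(c + c) = (r + (30 + 6*(2 - 6)))/((2*c)) = (r + (30 + 6*(-4)))*(1/(2*c)) = (r + (30 - 24))*(1/(2*c)) = (r + 6)*(1/(2*c)) = (6 + r)*(1/(2*c)) = (6 + r)/(2*c))
n(59, -13) - T(416, -335) = (1/2)*(6 + 59)/(-13) - sqrt(416 - 335) = (1/2)*(-1/13)*65 - sqrt(81) = -5/2 - 1*9 = -5/2 - 9 = -23/2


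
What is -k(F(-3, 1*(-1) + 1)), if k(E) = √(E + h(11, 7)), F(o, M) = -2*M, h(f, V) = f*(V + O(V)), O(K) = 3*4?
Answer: -√209 ≈ -14.457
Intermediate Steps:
O(K) = 12
h(f, V) = f*(12 + V) (h(f, V) = f*(V + 12) = f*(12 + V))
k(E) = √(209 + E) (k(E) = √(E + 11*(12 + 7)) = √(E + 11*19) = √(E + 209) = √(209 + E))
-k(F(-3, 1*(-1) + 1)) = -√(209 - 2*(1*(-1) + 1)) = -√(209 - 2*(-1 + 1)) = -√(209 - 2*0) = -√(209 + 0) = -√209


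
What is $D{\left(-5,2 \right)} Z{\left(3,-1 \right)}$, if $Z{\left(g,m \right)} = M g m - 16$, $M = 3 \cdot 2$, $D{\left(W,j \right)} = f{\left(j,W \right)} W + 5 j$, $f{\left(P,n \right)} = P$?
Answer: $0$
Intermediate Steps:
$D{\left(W,j \right)} = 5 j + W j$ ($D{\left(W,j \right)} = j W + 5 j = W j + 5 j = 5 j + W j$)
$M = 6$
$Z{\left(g,m \right)} = -16 + 6 g m$ ($Z{\left(g,m \right)} = 6 g m - 16 = -16 + 6 g m$)
$D{\left(-5,2 \right)} Z{\left(3,-1 \right)} = 2 \left(5 - 5\right) \left(-16 + 6 \cdot 3 \left(-1\right)\right) = 2 \cdot 0 \left(-16 - 18\right) = 0 \left(-34\right) = 0$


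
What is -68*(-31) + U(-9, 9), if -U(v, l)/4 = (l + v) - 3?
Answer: 2120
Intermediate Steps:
U(v, l) = 12 - 4*l - 4*v (U(v, l) = -4*((l + v) - 3) = -4*(-3 + l + v) = 12 - 4*l - 4*v)
-68*(-31) + U(-9, 9) = -68*(-31) + (12 - 4*9 - 4*(-9)) = 2108 + (12 - 36 + 36) = 2108 + 12 = 2120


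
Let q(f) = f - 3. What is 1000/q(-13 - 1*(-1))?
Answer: -200/3 ≈ -66.667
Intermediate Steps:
q(f) = -3 + f
1000/q(-13 - 1*(-1)) = 1000/(-3 + (-13 - 1*(-1))) = 1000/(-3 + (-13 + 1)) = 1000/(-3 - 12) = 1000/(-15) = 1000*(-1/15) = -200/3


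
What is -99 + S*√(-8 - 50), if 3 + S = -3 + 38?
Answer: -99 + 32*I*√58 ≈ -99.0 + 243.7*I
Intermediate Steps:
S = 32 (S = -3 + (-3 + 38) = -3 + 35 = 32)
-99 + S*√(-8 - 50) = -99 + 32*√(-8 - 50) = -99 + 32*√(-58) = -99 + 32*(I*√58) = -99 + 32*I*√58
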